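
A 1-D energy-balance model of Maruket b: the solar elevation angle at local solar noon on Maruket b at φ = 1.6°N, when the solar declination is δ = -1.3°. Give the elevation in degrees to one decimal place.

87.1°

At local noon the hour angle is zero, so the zenith angle equals |φ − δ| = |+1.6° − (-1.300°)| = 2.900°.
Elevation = 90° − 2.900° = 87.1°.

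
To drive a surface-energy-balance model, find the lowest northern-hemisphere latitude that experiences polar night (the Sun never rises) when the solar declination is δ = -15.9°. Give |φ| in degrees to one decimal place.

Polar night requires cos H₀ = −tan φ tan δ ≥ 1, i.e. tan φ tan δ ≤ −1.
The boundary is |tan φ| · |tan δ| = 1, so |φ| = 90° − |δ| = 90° − 15.9° = 74.1° in the northern hemisphere.

|φ| = 74.1°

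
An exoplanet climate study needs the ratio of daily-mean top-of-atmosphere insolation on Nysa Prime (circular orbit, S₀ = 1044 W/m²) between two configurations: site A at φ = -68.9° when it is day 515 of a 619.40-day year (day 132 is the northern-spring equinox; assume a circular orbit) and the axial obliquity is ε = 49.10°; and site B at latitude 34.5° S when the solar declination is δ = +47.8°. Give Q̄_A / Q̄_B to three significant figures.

Q̄_A / Q̄_B ≈ 23.8

— Configuration A (φ=-68.9°):
Solar longitude: λ_s = 360° × (515 − 132)/619.40 = 222.603°.
sin δ = sin 49.10° × sin 222.603° = -0.51164, so δ = -30.773°.
cos H₀ = −tan(-68.9°) tan(-30.773°) = -1.5432 ≤ −1 ⇒ polar day, H₀ = π.
Bracket: H₀ sin φ sin δ + cos φ cos δ sin H₀ = 3.1416×-0.93295×-0.51164 + 0.36000×0.85920×0.00000 = 1.499594 + 0.000000 = 1.499594.
Q̄ = (S₀/π) × [bracket] = (1044/π) × 1.499594 = 498.34 W/m².
— Configuration B (φ=-34.5°):
cos H₀ = −tan(-34.5°) tan(+47.800°) = 0.7580, H₀ = 0.7106 rad.
Bracket: H₀ sin φ sin δ + cos φ cos δ sin H₀ = 0.7106×-0.56641×0.74080 + 0.82413×0.67172×0.65229 = -0.298165 + 0.361098 = 0.062933.
Q̄ = (S₀/π) × [bracket] = (1044/π) × 0.062933 = 20.914 W/m².
Ratio Q̄_A / Q̄_B = 498.34 / 20.914 = 23.83.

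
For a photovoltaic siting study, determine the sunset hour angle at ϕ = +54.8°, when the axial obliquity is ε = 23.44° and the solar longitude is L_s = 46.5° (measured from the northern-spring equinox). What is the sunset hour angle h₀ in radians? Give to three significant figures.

h₀ = 2.01 rad

Solar declination: sin δ = sin ε · sin L_s = sin 23.44° × sin 46.5° = 0.28855, so δ = +16.771°.
cos h₀ = −tan ϕ · tan δ = −tan(+54.8°) × tan(+16.771°) = -0.4272, so h₀ = 2.0122 rad = 115.29°.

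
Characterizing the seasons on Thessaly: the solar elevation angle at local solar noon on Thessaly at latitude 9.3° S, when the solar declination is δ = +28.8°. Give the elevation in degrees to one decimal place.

At local noon the hour angle is zero, so the zenith angle equals |ϕ − δ| = |-9.3° − (+28.800°)| = 38.100°.
Elevation = 90° − 38.100° = 51.9°.

51.9°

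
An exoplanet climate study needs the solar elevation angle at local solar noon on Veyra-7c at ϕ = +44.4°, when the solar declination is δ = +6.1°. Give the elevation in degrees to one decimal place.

At local noon the hour angle is zero, so the zenith angle equals |ϕ − δ| = |+44.4° − (+6.100°)| = 38.300°.
Elevation = 90° − 38.300° = 51.7°.

51.7°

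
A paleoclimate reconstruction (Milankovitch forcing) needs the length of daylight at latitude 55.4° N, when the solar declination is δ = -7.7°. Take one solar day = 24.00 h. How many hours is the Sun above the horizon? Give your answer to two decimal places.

cos H₀ = −tan φ · tan δ = −tan(+55.4°) × tan(-7.700°) = 0.1960, so H₀ = 1.3735 rad = 78.70°.
Daylight = 2H₀/(2π) × 24.00 h = (1.3735/π) × 24.00 = 10.49 h.

10.49 h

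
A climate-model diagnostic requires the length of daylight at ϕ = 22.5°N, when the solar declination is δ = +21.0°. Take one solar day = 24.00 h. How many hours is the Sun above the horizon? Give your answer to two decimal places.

13.22 h

cos h₀ = −tan ϕ · tan δ = −tan(+22.5°) × tan(+21.000°) = -0.1590, so h₀ = 1.7305 rad = 99.15°.
Daylight = 2h₀/(2π) × 24.00 h = (1.7305/π) × 24.00 = 13.22 h.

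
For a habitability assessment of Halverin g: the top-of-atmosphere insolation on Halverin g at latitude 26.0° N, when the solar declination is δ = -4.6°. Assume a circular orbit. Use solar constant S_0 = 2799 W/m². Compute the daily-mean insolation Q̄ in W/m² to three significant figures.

cos h₀ = −tan(+26.0°) tan(-4.600°) = 0.0392, h₀ = 1.5315 rad.
Bracket: h₀ sin ϕ sin δ + cos ϕ cos δ sin h₀ = 1.5315×0.43837×-0.08020 + 0.89879×0.99678×0.99923 = -0.053843 + 0.895206 = 0.841363.
Q̄ = (S_0/π) × [bracket] = (2799/π) × 0.841363 = 749.6 W/m².

Q̄ ≈ 750 W/m²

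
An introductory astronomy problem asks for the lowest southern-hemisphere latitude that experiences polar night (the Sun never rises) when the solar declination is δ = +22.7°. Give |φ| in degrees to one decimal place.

|φ| = 67.3°

Polar night requires cos H₀ = −tan φ tan δ ≥ 1, i.e. tan φ tan δ ≤ −1.
The boundary is |tan φ| · |tan δ| = 1, so |φ| = 90° − |δ| = 90° − 22.7° = 67.3° in the southern hemisphere.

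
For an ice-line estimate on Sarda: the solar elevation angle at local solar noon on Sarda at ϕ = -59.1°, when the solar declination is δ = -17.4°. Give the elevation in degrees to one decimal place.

48.3°

At local noon the hour angle is zero, so the zenith angle equals |ϕ − δ| = |-59.1° − (-17.400°)| = 41.700°.
Elevation = 90° − 41.700° = 48.3°.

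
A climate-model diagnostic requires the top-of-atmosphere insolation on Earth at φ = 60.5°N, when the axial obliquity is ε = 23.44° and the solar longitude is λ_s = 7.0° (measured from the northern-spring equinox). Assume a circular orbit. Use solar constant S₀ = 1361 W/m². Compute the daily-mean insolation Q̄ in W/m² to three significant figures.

Solar declination: sin δ = sin ε · sin λ_s = sin 23.44° × sin 7.0° = 0.04848, so δ = +2.779°.
cos H₀ = −tan(+60.5°) tan(+2.779°) = -0.0858, H₀ = 1.6567 rad.
Bracket: H₀ sin φ sin δ + cos φ cos δ sin H₀ = 1.6567×0.87036×0.04848 + 0.49242×0.99882×0.99631 = 0.069905 + 0.490024 = 0.559929.
Q̄ = (S₀/π) × [bracket] = (1361/π) × 0.559929 = 242.6 W/m².

Q̄ ≈ 243 W/m²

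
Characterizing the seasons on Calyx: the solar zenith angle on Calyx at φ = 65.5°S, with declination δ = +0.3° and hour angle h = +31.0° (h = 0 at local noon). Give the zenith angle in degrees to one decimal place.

cos θ_z = sin φ sin δ + cos φ cos δ cos h = -0.004765 + 0.355457 = 0.350692.
θ_z = arccos(0.350692) = 69.5°.

θ_z = 69.5°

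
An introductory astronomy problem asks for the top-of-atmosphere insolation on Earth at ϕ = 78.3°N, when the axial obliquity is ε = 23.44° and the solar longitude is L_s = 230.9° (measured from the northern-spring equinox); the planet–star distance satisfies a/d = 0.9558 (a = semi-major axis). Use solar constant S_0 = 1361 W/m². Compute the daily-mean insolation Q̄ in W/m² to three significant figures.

Q̄ ≈ 0.00 W/m²

Solar declination: sin δ = sin ε · sin L_s = sin 23.44° × sin 230.9° = -0.30870, so δ = -17.981°.
cos h₀ = −tan(+78.3°) tan(-17.981°) = 1.5672 ≥ 1 ⇒ polar night, h₀ = 0 and Q̄ = 0.
Inverse-square distance factor (a/d)² = 0.9558² = 0.913554.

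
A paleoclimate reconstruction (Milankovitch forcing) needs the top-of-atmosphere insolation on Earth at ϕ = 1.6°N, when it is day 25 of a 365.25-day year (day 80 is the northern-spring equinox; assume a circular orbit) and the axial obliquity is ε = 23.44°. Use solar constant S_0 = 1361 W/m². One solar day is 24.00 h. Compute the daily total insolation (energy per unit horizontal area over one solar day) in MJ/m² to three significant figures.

34.9 MJ/m²

Solar longitude: L_s = 360° × (25 − 80)/365.25 = -54.209°, i.e. -54.209° + 360° = 305.791°.
sin δ = sin 23.44° × sin 305.791° = -0.32267, so δ = -18.824°.
cos h₀ = −tan(+1.6°) tan(-18.824°) = 0.0095, h₀ = 1.5613 rad.
Bracket: h₀ sin ϕ sin δ + cos ϕ cos δ sin h₀ = 1.5613×0.02792×-0.32267 + 0.99961×0.94651×0.99995 = -0.014066 + 0.946094 = 0.932028.
Q̄ = (S_0/π) × [bracket] = (1361/π) × 0.932028 = 403.77 W/m².
Daily total = Q̄ × 24.00 h × 3600 s/h = 403.77 × 24.00 × 3600 / 10⁶ = 34.89 MJ/m².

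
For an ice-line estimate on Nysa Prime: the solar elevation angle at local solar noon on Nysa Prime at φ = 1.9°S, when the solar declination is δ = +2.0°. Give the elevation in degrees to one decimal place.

At local noon the hour angle is zero, so the zenith angle equals |φ − δ| = |-1.9° − (+2.000°)| = 3.900°.
Elevation = 90° − 3.900° = 86.1°.

86.1°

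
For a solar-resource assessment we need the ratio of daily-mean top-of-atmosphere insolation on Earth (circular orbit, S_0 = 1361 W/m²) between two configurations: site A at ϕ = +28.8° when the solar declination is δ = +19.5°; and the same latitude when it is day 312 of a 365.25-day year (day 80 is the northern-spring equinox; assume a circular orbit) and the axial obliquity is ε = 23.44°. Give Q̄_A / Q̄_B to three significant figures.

Q̄_A / Q̄_B ≈ 1.76

— Configuration A (ϕ=+28.8°):
cos h₀ = −tan(+28.8°) tan(+19.500°) = -0.1947, h₀ = 1.7667 rad.
Bracket: h₀ sin ϕ sin δ + cos ϕ cos δ sin h₀ = 1.7667×0.48175×0.33381 + 0.87631×0.94264×0.98087 = 0.284108 + 0.810243 = 1.094351.
Q̄ = (S_0/π) × [bracket] = (1361/π) × 1.094351 = 474.09 W/m².
— Configuration B (ϕ=+28.8°):
Solar longitude: L_s = 360° × (312 − 80)/365.25 = 228.665°.
sin δ = sin 23.44° × sin 228.665° = -0.29869, so δ = -17.379°.
cos h₀ = −tan(+28.8°) tan(-17.379°) = 0.1721, h₀ = 1.3979 rad.
Bracket: h₀ sin ϕ sin δ + cos ϕ cos δ sin h₀ = 1.3979×0.48175×-0.29869 + 0.87631×0.95435×0.98509 = -0.201149 + 0.823837 = 0.622688.
Q̄ = (S_0/π) × [bracket] = (1361/π) × 0.622688 = 269.76 W/m².
Ratio Q̄_A / Q̄_B = 474.09 / 269.76 = 1.757.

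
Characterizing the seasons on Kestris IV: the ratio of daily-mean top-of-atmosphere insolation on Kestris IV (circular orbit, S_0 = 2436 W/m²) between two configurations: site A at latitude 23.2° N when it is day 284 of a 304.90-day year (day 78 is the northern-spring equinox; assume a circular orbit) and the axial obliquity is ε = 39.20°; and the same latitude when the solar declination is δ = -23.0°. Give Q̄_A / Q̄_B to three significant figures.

Q̄_A / Q̄_B ≈ 0.716

— Configuration A (ϕ=+23.2°):
Solar longitude: L_s = 360° × (284 − 78)/304.90 = 243.227°.
sin δ = sin 39.20° × sin 243.227° = -0.56428, so δ = -34.352°.
cos h₀ = −tan(+23.2°) tan(-34.352°) = 0.2929, h₀ = 1.2735 rad.
Bracket: h₀ sin ϕ sin δ + cos ϕ cos δ sin h₀ = 1.2735×0.39394×-0.56428 + 0.91914×0.82559×0.95613 = -0.283089 + 0.725543 = 0.442454.
Q̄ = (S_0/π) × [bracket] = (2436/π) × 0.442454 = 343.08 W/m².
— Configuration B (ϕ=+23.2°):
cos h₀ = −tan(+23.2°) tan(-23.000°) = 0.1819, h₀ = 1.3878 rad.
Bracket: h₀ sin ϕ sin δ + cos ϕ cos δ sin h₀ = 1.3878×0.39394×-0.39073 + 0.91914×0.92050×0.98331 = -0.213616 + 0.831947 = 0.618331.
Q̄ = (S_0/π) × [bracket] = (2436/π) × 0.618331 = 479.46 W/m².
Ratio Q̄_A / Q̄_B = 343.08 / 479.46 = 0.7156.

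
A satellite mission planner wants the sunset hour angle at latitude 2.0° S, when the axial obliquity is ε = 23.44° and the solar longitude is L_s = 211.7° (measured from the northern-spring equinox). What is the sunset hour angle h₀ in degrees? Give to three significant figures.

h₀ = 90.4°

Solar declination: sin δ = sin ε · sin L_s = sin 23.44° × sin 211.7° = -0.20903, so δ = -12.065°.
cos h₀ = −tan ϕ · tan δ = −tan(-2.0°) × tan(-12.065°) = -0.0075, so h₀ = 1.5783 rad = 90.43°.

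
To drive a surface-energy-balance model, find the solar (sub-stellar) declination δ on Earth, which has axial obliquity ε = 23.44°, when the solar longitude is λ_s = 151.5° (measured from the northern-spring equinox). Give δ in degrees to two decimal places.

δ = +10.94°

sin δ = sin ε · sin λ_s = sin 23.44° × sin 151.5° = 0.189808.
δ = arcsin(0.189808) = +10.94°.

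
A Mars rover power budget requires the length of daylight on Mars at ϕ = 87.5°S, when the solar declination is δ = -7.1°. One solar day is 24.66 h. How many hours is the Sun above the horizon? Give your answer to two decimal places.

Sunrise equation: cos h₀ = −tan ϕ · tan δ = -2.8528 ≤ −1, so the Sun never sets (polar day) and h₀ = π.
Daylight = 2h₀/(2π) × 24.66 h = (3.1416/π) × 24.66 = 24.66 h.

24.66 h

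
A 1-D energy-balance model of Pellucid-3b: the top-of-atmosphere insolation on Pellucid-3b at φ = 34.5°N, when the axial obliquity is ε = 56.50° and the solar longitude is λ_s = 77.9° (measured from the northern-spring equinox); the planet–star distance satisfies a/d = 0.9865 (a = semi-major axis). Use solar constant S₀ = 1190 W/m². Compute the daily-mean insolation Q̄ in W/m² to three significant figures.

Solar declination: sin δ = sin ε · sin λ_s = sin 56.50° × sin 77.9° = 0.81536, so δ = +54.623°.
cos H₀ = −tan(+34.5°) tan(+54.623°) = -0.9679, H₀ = 2.8876 rad.
Bracket: H₀ sin φ sin δ + cos φ cos δ sin H₀ = 2.8876×0.56641×0.81536 + 0.82413×0.57895×0.25126 = 1.333575 + 0.119884 = 1.453459.
Inverse-square distance factor (a/d)² = 0.9865² = 0.973182.
Q̄ = (S₀/π) × 0.973182 × [bracket] = (1190/π) × 0.973182 × 1.453459 = 535.8 W/m².

Q̄ ≈ 536 W/m²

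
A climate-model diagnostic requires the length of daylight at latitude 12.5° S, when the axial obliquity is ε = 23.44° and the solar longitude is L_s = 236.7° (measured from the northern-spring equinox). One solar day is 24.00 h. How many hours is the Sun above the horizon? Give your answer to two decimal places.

Solar declination: sin δ = sin ε · sin L_s = sin 23.44° × sin 236.7° = -0.33247, so δ = -19.419°.
cos h₀ = −tan ϕ · tan δ = −tan(-12.5°) × tan(-19.419°) = -0.0782, so h₀ = 1.6490 rad = 94.48°.
Daylight = 2h₀/(2π) × 24.00 h = (1.6490/π) × 24.00 = 12.60 h.

12.60 h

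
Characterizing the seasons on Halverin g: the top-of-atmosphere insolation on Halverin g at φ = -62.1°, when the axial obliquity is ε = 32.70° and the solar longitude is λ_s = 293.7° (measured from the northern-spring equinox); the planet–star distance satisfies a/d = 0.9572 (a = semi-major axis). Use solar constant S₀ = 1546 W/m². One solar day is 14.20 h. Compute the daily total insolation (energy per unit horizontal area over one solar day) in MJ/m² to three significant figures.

Solar declination: sin δ = sin ε · sin λ_s = sin 32.70° × sin 293.7° = -0.49468, so δ = -29.649°.
cos H₀ = −tan(-62.1°) tan(-29.649°) = -1.0750 ≤ −1 ⇒ polar day, H₀ = π.
Bracket: H₀ sin φ sin δ + cos φ cos δ sin H₀ = 3.1416×-0.88377×-0.49468 + 0.46793×0.86908×0.00000 = 1.373455 + 0.000000 = 1.373455.
Inverse-square distance factor (a/d)² = 0.9572² = 0.916232.
Q̄ = (S₀/π) × 0.916232 × [bracket] = (1546/π) × 0.916232 × 1.373455 = 619.27 W/m².
Daily total = Q̄ × 14.20 h × 3600 s/h = 619.27 × 14.20 × 3600 / 10⁶ = 31.66 MJ/m².

31.7 MJ/m²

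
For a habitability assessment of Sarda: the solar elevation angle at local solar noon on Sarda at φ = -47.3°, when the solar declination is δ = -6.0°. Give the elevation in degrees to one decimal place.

At local noon the hour angle is zero, so the zenith angle equals |φ − δ| = |-47.3° − (-6.000°)| = 41.300°.
Elevation = 90° − 41.300° = 48.7°.

48.7°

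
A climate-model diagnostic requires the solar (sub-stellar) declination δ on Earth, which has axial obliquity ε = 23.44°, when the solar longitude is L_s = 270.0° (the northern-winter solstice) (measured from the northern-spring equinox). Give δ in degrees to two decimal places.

δ = -23.44°

sin δ = sin ε · sin L_s = sin 23.44° × sin 270.0° = -0.397789.
δ = arcsin(-0.397789) = -23.44°.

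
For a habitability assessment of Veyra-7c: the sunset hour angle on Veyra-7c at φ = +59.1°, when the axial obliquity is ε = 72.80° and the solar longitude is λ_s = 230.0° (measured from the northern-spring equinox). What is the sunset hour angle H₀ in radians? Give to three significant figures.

H₀ = 0.00 rad

Solar declination: sin δ = sin ε · sin λ_s = sin 72.80° × sin 230.0° = -0.73179, so δ = -47.036°.
cos H₀ = −tan φ · tan δ = 1.7941 ≥ 1, so the host star never rises (polar night) and H₀ = 0.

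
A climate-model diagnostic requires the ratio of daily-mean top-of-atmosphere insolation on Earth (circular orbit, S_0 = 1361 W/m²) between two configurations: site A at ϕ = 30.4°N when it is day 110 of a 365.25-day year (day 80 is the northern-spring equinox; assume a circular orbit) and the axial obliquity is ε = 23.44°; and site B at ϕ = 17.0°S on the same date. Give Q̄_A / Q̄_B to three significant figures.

Q̄_A / Q̄_B ≈ 1.19

— Configuration A (ϕ=+30.4°):
Solar longitude: L_s = 360° × (110 − 80)/365.25 = 29.569°.
sin δ = sin 23.44° × sin 29.569° = 0.19630, so δ = +11.320°.
cos h₀ = −tan(+30.4°) tan(+11.320°) = -0.1175, h₀ = 1.6885 rad.
Bracket: h₀ sin ϕ sin δ + cos ϕ cos δ sin h₀ = 1.6885×0.50603×0.19630 + 0.86251×0.98054×0.99308 = 0.167725 + 0.839873 = 1.007598.
Q̄ = (S_0/π) × [bracket] = (1361/π) × 1.007598 = 436.51 W/m².
— Configuration B (ϕ=-17.0°):
cos h₀ = −tan(-17.0°) tan(+11.320°) = 0.0612, h₀ = 1.5096 rad.
Bracket: h₀ sin ϕ sin δ + cos ϕ cos δ sin h₀ = 1.5096×-0.29237×0.19630 + 0.95630×0.98054×0.99813 = -0.086639 + 0.935937 = 0.849298.
Q̄ = (S_0/π) × [bracket] = (1361/π) × 0.849298 = 367.93 W/m².
Ratio Q̄_A / Q̄_B = 436.51 / 367.93 = 1.186.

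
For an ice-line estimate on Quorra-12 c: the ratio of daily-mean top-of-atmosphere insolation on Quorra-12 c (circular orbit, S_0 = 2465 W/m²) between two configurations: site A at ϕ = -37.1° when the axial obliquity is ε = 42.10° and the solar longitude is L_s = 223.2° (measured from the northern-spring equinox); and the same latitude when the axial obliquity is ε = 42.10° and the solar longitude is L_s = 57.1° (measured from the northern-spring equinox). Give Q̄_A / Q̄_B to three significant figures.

— Configuration A (ϕ=-37.1°):
Solar declination: sin δ = sin ε · sin L_s = sin 42.10° × sin 223.2° = -0.45894, so δ = -27.319°.
cos h₀ = −tan(-37.1°) tan(-27.319°) = -0.3907, h₀ = 1.9721 rad.
Bracket: h₀ sin ϕ sin δ + cos ϕ cos δ sin h₀ = 1.9721×-0.60321×-0.45894 + 0.79758×0.88847×0.92053 = 0.545951 + 0.652311 = 1.198262.
Q̄ = (S_0/π) × [bracket] = (2465/π) × 1.198262 = 940.20 W/m².
— Configuration B (ϕ=-37.1°):
Solar declination: sin δ = sin ε · sin L_s = sin 42.10° × sin 57.1° = 0.56290, so δ = +34.257°.
cos h₀ = −tan(-37.1°) tan(+34.257°) = 0.5151, h₀ = 1.0297 rad.
Bracket: h₀ sin ϕ sin δ + cos ϕ cos δ sin h₀ = 1.0297×-0.60321×0.56290 + 0.79758×0.82652×0.85715 = -0.349631 + 0.565047 = 0.215416.
Q̄ = (S_0/π) × [bracket] = (2465/π) × 0.215416 = 169.02 W/m².
Ratio Q̄_A / Q̄_B = 940.20 / 169.02 = 5.563.

Q̄_A / Q̄_B ≈ 5.56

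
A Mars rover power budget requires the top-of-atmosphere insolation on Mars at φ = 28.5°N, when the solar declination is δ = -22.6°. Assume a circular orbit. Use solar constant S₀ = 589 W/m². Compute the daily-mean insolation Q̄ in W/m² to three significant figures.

cos H₀ = −tan(+28.5°) tan(-22.600°) = 0.2260, H₀ = 1.3428 rad.
Bracket: H₀ sin φ sin δ + cos φ cos δ sin H₀ = 1.3428×0.47716×-0.38430 + 0.87882×0.92321×0.97412 = -0.246233 + 0.790338 = 0.544105.
Q̄ = (S₀/π) × [bracket] = (589/π) × 0.544105 = 102.0 W/m².

Q̄ ≈ 102 W/m²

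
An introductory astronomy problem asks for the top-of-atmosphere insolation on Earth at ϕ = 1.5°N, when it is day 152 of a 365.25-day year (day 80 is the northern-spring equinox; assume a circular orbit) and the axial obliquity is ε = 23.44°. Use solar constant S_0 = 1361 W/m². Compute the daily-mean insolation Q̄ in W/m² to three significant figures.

Q̄ ≈ 408 W/m²

Solar longitude: L_s = 360° × (152 − 80)/365.25 = 70.965°.
sin δ = sin 23.44° × sin 70.965° = 0.37604, so δ = +22.088°.
cos h₀ = −tan(+1.5°) tan(+22.088°) = -0.0106, h₀ = 1.5814 rad.
Bracket: h₀ sin ϕ sin δ + cos ϕ cos δ sin h₀ = 1.5814×0.02618×0.37604 + 0.99966×0.92660×0.99994 = 0.015568 + 0.926229 = 0.941797.
Q̄ = (S_0/π) × [bracket] = (1361/π) × 0.941797 = 408.0 W/m².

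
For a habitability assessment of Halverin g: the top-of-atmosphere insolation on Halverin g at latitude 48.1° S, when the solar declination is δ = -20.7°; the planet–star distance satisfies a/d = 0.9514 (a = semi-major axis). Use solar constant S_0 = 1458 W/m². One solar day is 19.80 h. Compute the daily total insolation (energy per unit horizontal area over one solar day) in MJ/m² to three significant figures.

32.8 MJ/m²

cos h₀ = −tan(-48.1°) tan(-20.700°) = -0.4211, h₀ = 2.0055 rad.
Bracket: h₀ sin ϕ sin δ + cos ϕ cos δ sin h₀ = 2.0055×-0.74431×-0.35347 + 0.66783×0.93544×0.90700 = 0.527630 + 0.566616 = 1.094246.
Inverse-square distance factor (a/d)² = 0.9514² = 0.905162.
Q̄ = (S_0/π) × 0.905162 × [bracket] = (1458/π) × 0.905162 × 1.094246 = 459.67 W/m².
Daily total = Q̄ × 19.80 h × 3600 s/h = 459.67 × 19.80 × 3600 / 10⁶ = 32.77 MJ/m².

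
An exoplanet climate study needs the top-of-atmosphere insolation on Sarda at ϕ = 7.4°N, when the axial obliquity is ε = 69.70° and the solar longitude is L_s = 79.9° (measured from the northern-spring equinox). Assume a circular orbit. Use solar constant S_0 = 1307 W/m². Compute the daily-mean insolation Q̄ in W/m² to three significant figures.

Solar declination: sin δ = sin ε · sin L_s = sin 69.70° × sin 79.9° = 0.92335, so δ = +67.422°.
cos h₀ = −tan(+7.4°) tan(+67.422°) = -0.3123, h₀ = 1.8885 rad.
Bracket: h₀ sin ϕ sin δ + cos ϕ cos δ sin h₀ = 1.8885×0.12880×0.92335 + 0.99167×0.38395×0.94997 = 0.224595 + 0.361703 = 0.586298.
Q̄ = (S_0/π) × [bracket] = (1307/π) × 0.586298 = 243.9 W/m².

Q̄ ≈ 244 W/m²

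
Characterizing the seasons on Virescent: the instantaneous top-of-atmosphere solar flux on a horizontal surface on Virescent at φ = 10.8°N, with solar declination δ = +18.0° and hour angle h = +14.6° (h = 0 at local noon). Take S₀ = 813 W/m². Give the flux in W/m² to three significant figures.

cos θ_z = sin φ sin δ + cos φ cos δ cos h = 0.057904 + 0.904044 = 0.961948.
Flux = S₀ · cos θ_z = 813 × 0.961948 = 782.1 W/m².

782 W/m²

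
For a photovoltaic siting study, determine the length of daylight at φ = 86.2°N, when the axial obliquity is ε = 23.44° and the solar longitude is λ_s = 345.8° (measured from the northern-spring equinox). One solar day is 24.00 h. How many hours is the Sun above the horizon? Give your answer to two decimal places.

Solar declination: sin δ = sin ε · sin λ_s = sin 23.44° × sin 345.8° = -0.09758, so δ = -5.600°.
cos H₀ = −tan φ · tan δ = 1.4762 ≥ 1, so the Sun never rises (polar night) and H₀ = 0.
Daylight = 2H₀/(2π) × 24.00 h = (0.0000/π) × 24.00 = 0.00 h.

0.00 h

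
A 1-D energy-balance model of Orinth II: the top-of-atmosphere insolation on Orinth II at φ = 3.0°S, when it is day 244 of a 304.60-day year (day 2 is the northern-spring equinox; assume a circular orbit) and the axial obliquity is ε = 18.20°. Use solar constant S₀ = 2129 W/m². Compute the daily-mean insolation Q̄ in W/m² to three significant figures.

Solar longitude: λ_s = 360° × (244 − 2)/304.60 = 286.014°.
sin δ = sin 18.20° × sin 286.014° = -0.30021, so δ = -17.470°.
cos H₀ = −tan(-3.0°) tan(-17.470°) = -0.0165, H₀ = 1.5873 rad.
Bracket: H₀ sin φ sin δ + cos φ cos δ sin H₀ = 1.5873×-0.05234×-0.30021 + 0.99863×0.95387×0.99986 = 0.024941 + 0.952430 = 0.977371.
Q̄ = (S₀/π) × [bracket] = (2129/π) × 0.977371 = 662.3 W/m².

Q̄ ≈ 662 W/m²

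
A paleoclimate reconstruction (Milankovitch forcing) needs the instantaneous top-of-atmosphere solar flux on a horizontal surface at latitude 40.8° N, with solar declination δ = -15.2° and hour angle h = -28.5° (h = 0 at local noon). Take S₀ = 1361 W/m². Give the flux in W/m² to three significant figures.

641 W/m²

cos θ_z = sin φ sin δ + cos φ cos δ cos h = -0.171320 + 0.641987 = 0.470667.
Flux = S₀ · cos θ_z = 1361 × 0.470667 = 640.6 W/m².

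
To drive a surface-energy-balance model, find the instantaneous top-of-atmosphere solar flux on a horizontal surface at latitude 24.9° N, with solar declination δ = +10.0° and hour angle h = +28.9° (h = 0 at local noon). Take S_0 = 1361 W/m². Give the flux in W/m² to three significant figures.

cos θ_z = sin ϕ sin δ + cos ϕ cos δ cos h = 0.073112 + 0.782021 = 0.855133.
Flux = S_0 · cos θ_z = 1361 × 0.855133 = 1164 W/m².

1.16e+03 W/m²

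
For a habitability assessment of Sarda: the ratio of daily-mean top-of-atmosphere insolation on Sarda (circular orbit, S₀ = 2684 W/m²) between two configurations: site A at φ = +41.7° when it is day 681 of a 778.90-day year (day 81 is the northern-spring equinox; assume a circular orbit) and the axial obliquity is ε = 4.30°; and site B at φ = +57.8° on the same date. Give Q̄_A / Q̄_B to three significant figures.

— Configuration A (φ=+41.7°):
Solar longitude: λ_s = 360° × (681 − 81)/778.90 = 277.314°.
sin δ = sin 4.30° × sin 277.314° = -0.07437, so δ = -4.265°.
cos H₀ = −tan(+41.7°) tan(-4.265°) = 0.0664, H₀ = 1.5043 rad.
Bracket: H₀ sin φ sin δ + cos φ cos δ sin H₀ = 1.5043×0.66523×-0.07437 + 0.74664×0.99723×0.99779 = -0.074422 + 0.742926 = 0.668504.
Q̄ = (S₀/π) × [bracket] = (2684/π) × 0.668504 = 571.13 W/m².
— Configuration B (φ=+57.8°):
cos H₀ = −tan(+57.8°) tan(-4.265°) = 0.1184, H₀ = 1.4521 rad.
Bracket: H₀ sin φ sin δ + cos φ cos δ sin H₀ = 1.4521×0.84619×-0.07437 + 0.53288×0.99723×0.99296 = -0.091382 + 0.527663 = 0.436281.
Q̄ = (S₀/π) × [bracket] = (2684/π) × 0.436281 = 372.73 W/m².
Ratio Q̄_A / Q̄_B = 571.13 / 372.73 = 1.532.

Q̄_A / Q̄_B ≈ 1.53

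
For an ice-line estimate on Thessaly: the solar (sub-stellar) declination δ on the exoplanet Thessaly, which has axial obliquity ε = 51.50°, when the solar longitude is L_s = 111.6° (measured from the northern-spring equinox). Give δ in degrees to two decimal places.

sin δ = sin ε · sin L_s = sin 51.50° × sin 111.6° = 0.727651.
δ = arcsin(0.727651) = +46.69°.

δ = +46.69°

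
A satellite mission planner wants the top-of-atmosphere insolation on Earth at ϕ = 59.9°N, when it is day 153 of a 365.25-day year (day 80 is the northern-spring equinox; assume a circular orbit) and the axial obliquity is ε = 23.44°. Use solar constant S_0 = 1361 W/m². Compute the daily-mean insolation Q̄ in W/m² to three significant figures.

Q̄ ≈ 476 W/m²

Solar longitude: L_s = 360° × (153 − 80)/365.25 = 71.951°.
sin δ = sin 23.44° × sin 71.951° = 0.37821, so δ = +22.223°.
cos h₀ = −tan(+59.9°) tan(+22.223°) = -0.7048, h₀ = 2.3529 rad.
Bracket: h₀ sin ϕ sin δ + cos ϕ cos δ sin h₀ = 2.3529×0.86515×0.37821 + 0.50151×0.92572×0.70940 = 0.769889 + 0.329345 = 1.099234.
Q̄ = (S_0/π) × [bracket] = (1361/π) × 1.099234 = 476.2 W/m².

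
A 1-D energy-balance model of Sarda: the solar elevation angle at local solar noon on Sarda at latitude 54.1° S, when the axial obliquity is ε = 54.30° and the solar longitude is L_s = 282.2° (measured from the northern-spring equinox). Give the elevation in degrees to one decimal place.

Solar declination: sin δ = sin ε · sin L_s = sin 54.30° × sin 282.2° = -0.79374, so δ = -52.537°.
At local noon the hour angle is zero, so the zenith angle equals |ϕ − δ| = |-54.1° − (-52.537°)| = 1.563°.
Elevation = 90° − 1.563° = 88.4°.

88.4°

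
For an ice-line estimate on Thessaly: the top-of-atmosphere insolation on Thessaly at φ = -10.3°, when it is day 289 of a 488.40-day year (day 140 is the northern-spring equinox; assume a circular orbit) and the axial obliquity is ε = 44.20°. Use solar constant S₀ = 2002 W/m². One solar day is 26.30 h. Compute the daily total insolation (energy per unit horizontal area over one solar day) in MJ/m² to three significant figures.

34.3 MJ/m²

Solar longitude: λ_s = 360° × (289 − 140)/488.40 = 109.828°.
sin δ = sin 44.20° × sin 109.828° = 0.65583, so δ = +40.983°.
cos H₀ = −tan(-10.3°) tan(+40.983°) = 0.1579, H₀ = 1.4123 rad.
Bracket: H₀ sin φ sin δ + cos φ cos δ sin H₀ = 1.4123×-0.17880×0.65583 + 0.98389×0.75491×0.98746 = -0.165610 + 0.733434 = 0.567824.
Q̄ = (S₀/π) × [bracket] = (2002/π) × 0.567824 = 361.85 W/m².
Daily total = Q̄ × 26.30 h × 3600 s/h = 361.85 × 26.30 × 3600 / 10⁶ = 34.26 MJ/m².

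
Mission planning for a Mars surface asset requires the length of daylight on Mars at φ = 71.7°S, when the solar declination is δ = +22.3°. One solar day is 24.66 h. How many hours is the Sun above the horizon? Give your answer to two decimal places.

cos H₀ = −tan φ · tan δ = 1.2401 ≥ 1, so the Sun never rises (polar night) and H₀ = 0.
Daylight = 2H₀/(2π) × 24.66 h = (0.0000/π) × 24.66 = 0.00 h.

0.00 h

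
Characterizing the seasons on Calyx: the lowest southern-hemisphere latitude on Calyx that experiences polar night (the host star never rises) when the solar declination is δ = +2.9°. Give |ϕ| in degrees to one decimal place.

Polar night requires cos h₀ = −tan ϕ tan δ ≥ 1, i.e. tan ϕ tan δ ≤ −1.
The boundary is |tan ϕ| · |tan δ| = 1, so |ϕ| = 90° − |δ| = 90° − 2.9° = 87.1° in the southern hemisphere.

|ϕ| = 87.1°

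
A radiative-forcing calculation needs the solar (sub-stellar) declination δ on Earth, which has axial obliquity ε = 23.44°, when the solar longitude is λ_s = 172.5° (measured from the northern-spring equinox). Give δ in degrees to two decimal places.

sin δ = sin ε · sin λ_s = sin 23.44° × sin 172.5° = 0.051922.
δ = arcsin(0.051922) = +2.98°.

δ = +2.98°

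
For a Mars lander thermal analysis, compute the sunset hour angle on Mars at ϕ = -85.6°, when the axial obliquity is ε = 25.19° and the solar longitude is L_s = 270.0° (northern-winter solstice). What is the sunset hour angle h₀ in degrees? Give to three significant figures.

h₀ = 180°

Solar declination: sin δ = sin ε · sin L_s = sin 25.19° × sin 270.0° = -0.42562, so δ = -25.190°.
Sunrise equation: cos h₀ = −tan ϕ · tan δ = -6.1128 ≤ −1, so the Sun never sets (polar day) and h₀ = π.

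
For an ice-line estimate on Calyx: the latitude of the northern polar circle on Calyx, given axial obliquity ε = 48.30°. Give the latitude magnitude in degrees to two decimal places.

The polar circle is the lowest latitude that experiences at least one full rotation of continuous daylight at the northern-summer solstice; it lies at |φ| = 90° − ε = 90° − 48.30° = 41.70°.

41.70°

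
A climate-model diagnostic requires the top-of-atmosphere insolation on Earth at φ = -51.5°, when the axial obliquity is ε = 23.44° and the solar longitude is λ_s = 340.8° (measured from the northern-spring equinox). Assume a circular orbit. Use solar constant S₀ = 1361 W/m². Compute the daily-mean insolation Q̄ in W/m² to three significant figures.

Solar declination: sin δ = sin ε · sin λ_s = sin 23.44° × sin 340.8° = -0.13082, so δ = -7.517°.
cos H₀ = −tan(-51.5°) tan(-7.517°) = -0.1659, H₀ = 1.7375 rad.
Bracket: H₀ sin φ sin δ + cos φ cos δ sin H₀ = 1.7375×-0.78261×-0.13082 + 0.62251×0.99141×0.98614 = 0.177887 + 0.608609 = 0.786496.
Q̄ = (S₀/π) × [bracket] = (1361/π) × 0.786496 = 340.7 W/m².

Q̄ ≈ 341 W/m²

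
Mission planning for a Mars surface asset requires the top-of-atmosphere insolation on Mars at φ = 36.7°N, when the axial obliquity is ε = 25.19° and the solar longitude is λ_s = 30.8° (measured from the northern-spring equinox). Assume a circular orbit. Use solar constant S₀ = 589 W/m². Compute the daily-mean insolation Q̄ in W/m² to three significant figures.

Q̄ ≈ 187 W/m²

Solar declination: sin δ = sin ε · sin λ_s = sin 25.19° × sin 30.8° = 0.21794, so δ = +12.588°.
cos H₀ = −tan(+36.7°) tan(+12.588°) = -0.1664, H₀ = 1.7380 rad.
Bracket: H₀ sin φ sin δ + cos φ cos δ sin H₀ = 1.7380×0.59763×0.21794 + 0.80178×0.97596×0.98605 = 0.226370 + 0.771589 = 0.997959.
Q̄ = (S₀/π) × [bracket] = (589/π) × 0.997959 = 187.1 W/m².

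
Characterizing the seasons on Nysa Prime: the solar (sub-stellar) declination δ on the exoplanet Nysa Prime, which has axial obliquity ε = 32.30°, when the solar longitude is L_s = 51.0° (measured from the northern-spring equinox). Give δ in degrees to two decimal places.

sin δ = sin ε · sin L_s = sin 32.30° × sin 51.0° = 0.415270.
δ = arcsin(0.415270) = +24.54°.

δ = +24.54°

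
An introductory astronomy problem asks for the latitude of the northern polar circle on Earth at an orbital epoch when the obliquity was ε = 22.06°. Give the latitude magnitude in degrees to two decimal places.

67.94°

The polar circle is the lowest latitude that experiences at least one full rotation of continuous daylight at the northern-summer solstice; it lies at |φ| = 90° − ε = 90° − 22.06° = 67.94°.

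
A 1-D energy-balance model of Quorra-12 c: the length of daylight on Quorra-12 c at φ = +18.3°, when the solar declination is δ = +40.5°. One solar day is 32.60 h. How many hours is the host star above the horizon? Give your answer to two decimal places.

19.27 h

cos H₀ = −tan φ · tan δ = −tan(+18.3°) × tan(+40.500°) = -0.2825, so H₀ = 1.8572 rad = 106.41°.
Daylight = 2H₀/(2π) × 32.60 h = (1.8572/π) × 32.60 = 19.27 h.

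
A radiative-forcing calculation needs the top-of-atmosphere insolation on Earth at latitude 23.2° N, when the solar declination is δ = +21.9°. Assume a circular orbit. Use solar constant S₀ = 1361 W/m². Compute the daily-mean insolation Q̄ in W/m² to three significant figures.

Q̄ ≈ 475 W/m²

cos H₀ = −tan(+23.2°) tan(+21.900°) = -0.1723, H₀ = 1.7440 rad.
Bracket: H₀ sin φ sin δ + cos φ cos δ sin H₀ = 1.7440×0.39394×0.37299 + 0.91914×0.92784×0.98505 = 0.256256 + 0.840065 = 1.096321.
Q̄ = (S₀/π) × [bracket] = (1361/π) × 1.096321 = 474.9 W/m².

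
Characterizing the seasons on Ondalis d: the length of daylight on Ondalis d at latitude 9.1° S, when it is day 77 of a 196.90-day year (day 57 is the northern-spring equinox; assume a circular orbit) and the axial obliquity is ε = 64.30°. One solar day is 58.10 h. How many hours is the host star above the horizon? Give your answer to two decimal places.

27.16 h

Solar longitude: λ_s = 360° × (77 − 57)/196.90 = 36.567°.
sin δ = sin 64.30° × sin 36.567° = 0.53683, so δ = +32.468°.
cos H₀ = −tan φ · tan δ = −tan(-9.1°) × tan(+32.468°) = 0.1019, so H₀ = 1.4687 rad = 84.15°.
Daylight = 2H₀/(2π) × 58.10 h = (1.4687/π) × 58.10 = 27.16 h.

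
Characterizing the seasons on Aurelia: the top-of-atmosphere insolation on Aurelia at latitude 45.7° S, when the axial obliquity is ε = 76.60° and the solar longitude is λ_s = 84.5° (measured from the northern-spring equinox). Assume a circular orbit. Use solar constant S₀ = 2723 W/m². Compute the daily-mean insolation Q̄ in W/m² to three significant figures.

Q̄ ≈ 0.00 W/m²

Solar declination: sin δ = sin ε · sin λ_s = sin 76.60° × sin 84.5° = 0.96830, so δ = +75.534°.
cos H₀ = −tan(-45.7°) tan(+75.534°) = 3.9722 ≥ 1 ⇒ polar night, H₀ = 0 and Q̄ = 0.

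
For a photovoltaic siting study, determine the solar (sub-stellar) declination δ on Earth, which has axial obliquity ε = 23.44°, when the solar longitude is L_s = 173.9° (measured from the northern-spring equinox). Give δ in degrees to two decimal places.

sin δ = sin ε · sin L_s = sin 23.44° × sin 173.9° = 0.042271.
δ = arcsin(0.042271) = +2.42°.

δ = +2.42°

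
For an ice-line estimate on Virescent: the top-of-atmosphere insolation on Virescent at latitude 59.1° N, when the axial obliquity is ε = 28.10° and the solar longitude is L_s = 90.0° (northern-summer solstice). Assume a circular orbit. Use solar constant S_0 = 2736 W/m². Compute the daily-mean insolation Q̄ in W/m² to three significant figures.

Q̄ ≈ 1.12e+03 W/m²

Solar declination: sin δ = sin ε · sin L_s = sin 28.10° × sin 90.0° = 0.47101, so δ = +28.100°.
cos h₀ = −tan(+59.1°) tan(+28.100°) = -0.8922, h₀ = 2.6729 rad.
Bracket: h₀ sin ϕ sin δ + cos ϕ cos δ sin h₀ = 2.6729×0.85806×0.47101 + 0.51354×0.88213×0.45171 = 1.080265 + 0.204629 = 1.284894.
Q̄ = (S_0/π) × [bracket] = (2736/π) × 1.284894 = 1119 W/m².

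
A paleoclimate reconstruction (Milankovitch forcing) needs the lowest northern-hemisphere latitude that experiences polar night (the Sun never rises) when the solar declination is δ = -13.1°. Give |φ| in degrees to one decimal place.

Polar night requires cos H₀ = −tan φ tan δ ≥ 1, i.e. tan φ tan δ ≤ −1.
The boundary is |tan φ| · |tan δ| = 1, so |φ| = 90° − |δ| = 90° − 13.1° = 76.9° in the northern hemisphere.

|φ| = 76.9°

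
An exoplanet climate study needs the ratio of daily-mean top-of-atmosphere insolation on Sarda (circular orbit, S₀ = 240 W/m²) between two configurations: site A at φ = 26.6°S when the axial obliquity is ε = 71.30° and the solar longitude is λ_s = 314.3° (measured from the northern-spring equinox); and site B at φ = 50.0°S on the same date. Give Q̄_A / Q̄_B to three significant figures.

Q̄_A / Q̄_B ≈ 0.739

— Configuration A (φ=-26.6°):
Solar declination: sin δ = sin ε · sin λ_s = sin 71.30° × sin 314.3° = -0.67791, so δ = -42.681°.
cos H₀ = −tan(-26.6°) tan(-42.681°) = -0.4618, H₀ = 2.0508 rad.
Bracket: H₀ sin φ sin δ + cos φ cos δ sin H₀ = 2.0508×-0.44776×-0.67791 + 0.89415×0.73514×0.88700 = 0.622502 + 0.583048 = 1.205550.
Q̄ = (S₀/π) × [bracket] = (240/π) × 1.205550 = 92.097 W/m².
— Configuration B (φ=-50.0°):
cos H₀ = −tan(-50.0°) tan(-42.681°) = -1.0990 ≤ −1 ⇒ polar day, H₀ = π.
Bracket: H₀ sin φ sin δ + cos φ cos δ sin H₀ = 3.1416×-0.76604×-0.67791 + 0.64279×0.73514×0.00000 = 1.631452 + 0.000000 = 1.631452.
Q̄ = (S₀/π) × [bracket] = (240/π) × 1.631452 = 124.63 W/m².
Ratio Q̄_A / Q̄_B = 92.097 / 124.63 = 0.7390.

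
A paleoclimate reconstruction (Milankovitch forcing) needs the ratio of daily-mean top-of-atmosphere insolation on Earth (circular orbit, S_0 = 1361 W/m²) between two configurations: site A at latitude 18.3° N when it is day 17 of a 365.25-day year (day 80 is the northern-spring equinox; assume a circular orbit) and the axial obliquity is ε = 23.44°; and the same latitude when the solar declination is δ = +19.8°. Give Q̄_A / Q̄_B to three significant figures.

— Configuration A (ϕ=+18.3°):
Solar longitude: L_s = 360° × (17 − 80)/365.25 = -62.094°, i.e. -62.094° + 360° = 297.906°.
sin δ = sin 23.44° × sin 297.906° = -0.35153, so δ = -20.581°.
cos h₀ = −tan(+18.3°) tan(-20.581°) = 0.1242, h₀ = 1.4463 rad.
Bracket: h₀ sin ϕ sin δ + cos ϕ cos δ sin h₀ = 1.4463×0.31399×-0.35153 + 0.94943×0.93618×0.99226 = -0.159638 + 0.881958 = 0.722320.
Q̄ = (S_0/π) × [bracket] = (1361/π) × 0.722320 = 312.92 W/m².
— Configuration B (ϕ=+18.3°):
cos h₀ = −tan(+18.3°) tan(+19.800°) = -0.1191, h₀ = 1.6901 rad.
Bracket: h₀ sin ϕ sin δ + cos ϕ cos δ sin h₀ = 1.6901×0.31399×0.33874 + 0.94943×0.94088×0.99289 = 0.179761 + 0.886948 = 1.066709.
Q̄ = (S_0/π) × [bracket] = (1361/π) × 1.066709 = 462.12 W/m².
Ratio Q̄_A / Q̄_B = 312.92 / 462.12 = 0.6771.

Q̄_A / Q̄_B ≈ 0.677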